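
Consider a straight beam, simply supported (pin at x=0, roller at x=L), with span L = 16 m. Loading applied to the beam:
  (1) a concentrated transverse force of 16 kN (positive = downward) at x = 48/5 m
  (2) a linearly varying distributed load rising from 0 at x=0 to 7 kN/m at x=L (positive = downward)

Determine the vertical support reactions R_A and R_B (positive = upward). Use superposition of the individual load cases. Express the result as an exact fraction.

Load 1 — point force P=16 kN at a=48/5 m (b=L-a=32/5):
  R_A = Pb/L = 16·(32/5)/16 = 32/5 kN
  R_B = Pa/L = 16·(48/5)/16 = 48/5 kN
Load 2 — triangular load w₀=7 kN/m (0→w₀ over full span):
  R_A = w₀L/6 = 7·16/6 = 56/3 kN
  R_B = w₀L/3 = 7·16/3 = 112/3 kN
Superposition: R_A = 376/15 kN, R_B = 704/15 kN

R_A = 376/15 kN, R_B = 704/15 kN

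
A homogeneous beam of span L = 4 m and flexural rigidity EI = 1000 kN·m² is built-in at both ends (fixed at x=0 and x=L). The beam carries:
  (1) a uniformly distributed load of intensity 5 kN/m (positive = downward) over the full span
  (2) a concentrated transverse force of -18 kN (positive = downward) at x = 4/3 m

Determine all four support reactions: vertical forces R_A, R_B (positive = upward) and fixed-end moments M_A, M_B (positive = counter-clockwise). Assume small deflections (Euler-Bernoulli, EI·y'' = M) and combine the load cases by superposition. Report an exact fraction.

Load 1 — uniform load w=5 kN/m over full span:
  R_A = wL/2 = 5·4/2 = 10 kN
  M_A = wL²/12 = 5·4²/12 = 20/3 kN·m
  R_B = wL/2 = 5·4/2 = 10 kN
  M_B = -wL²/12 = -5·4²/12 = -20/3 kN·m
Load 2 — point force P=-18 kN at a=4/3 m (b=L-a=8/3):
  R_A = Pb²(3a+b)/L³ = (-18)·(8/3)²·(3·(4/3)+(8/3))/4³ = -40/3 kN
  M_A = Pab²/L² = (-18)·(4/3)·(8/3)²/4² = -32/3 kN·m
  R_B = Pa²(a+3b)/L³ = (-18)·(4/3)²·((4/3)+3·(8/3))/4³ = -14/3 kN
  M_B = -Pa²b/L² = -(-18)·(4/3)²·(8/3)/4² = 16/3 kN·m
Superposition: R_A = -10/3 kN, M_A = -4 kN·m, R_B = 16/3 kN, M_B = -4/3 kN·m

R_A = -10/3 kN, M_A = -4 kN·m, R_B = 16/3 kN, M_B = -4/3 kN·m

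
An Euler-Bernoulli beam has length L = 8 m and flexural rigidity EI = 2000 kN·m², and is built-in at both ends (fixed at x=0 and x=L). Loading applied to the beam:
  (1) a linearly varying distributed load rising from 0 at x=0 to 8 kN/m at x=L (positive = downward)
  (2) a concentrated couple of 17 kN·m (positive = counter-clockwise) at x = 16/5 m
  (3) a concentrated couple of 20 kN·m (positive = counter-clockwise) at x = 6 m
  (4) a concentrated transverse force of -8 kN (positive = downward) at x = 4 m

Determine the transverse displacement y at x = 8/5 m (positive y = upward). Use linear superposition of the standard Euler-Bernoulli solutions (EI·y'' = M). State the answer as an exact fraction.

Load 1 — triangular load w₀=8 kN/m (0→w₀ over full span):
  y_1 = -w₀x²(L-x)²(x+2L)/(120LEI) = -8·(8/5)²·(8-(8/5))²·((8/5)+2·8)/(120·8·2000) = -45056/5859375 m
Load 2 — applied couple M₀=17 kN·m at a=16/5 m (b=L-a=24/5):
  y_2 = (R_Ax³/6 - M_Ax²/2)/EI  [x≤a] with R_A=153/50, M_A=51/25 = ((153/50)·(8/5)³/6 - (51/25)·(8/5)²/2)/2000 = -102/390625 m
Load 3 — applied couple M₀=20 kN·m at a=6 m (b=L-a=2):
  y_3 = (R_Ax³/6 - M_Ax²/2)/EI  [x≤a] with R_A=45/16, M_A=25/4 = ((45/16)·(8/5)³/6 - (25/4)·(8/5)²/2)/2000 = -19/6250 m
Load 4 — point force P=-8 kN at a=4 m (b=L-a=4):
  y_4 = -Pb²x²(3aL-(3a+b)x)/(6L³EI)  [x≤a] = -(-8)·4²·(8/5)²·(3·4·8-(3·4+4)·(8/5))/(6·8³·2000) = 176/46875 m
Superposition: y = Σ y_i = -84797/11718750 m ≈ -0.007236 m

y(8/5) = -84797/11718750 m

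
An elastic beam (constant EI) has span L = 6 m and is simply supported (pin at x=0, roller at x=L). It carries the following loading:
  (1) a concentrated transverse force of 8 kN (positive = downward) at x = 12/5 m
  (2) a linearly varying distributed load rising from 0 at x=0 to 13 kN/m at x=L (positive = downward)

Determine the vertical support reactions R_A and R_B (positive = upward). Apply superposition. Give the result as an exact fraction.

Load 1 — point force P=8 kN at a=12/5 m (b=L-a=18/5):
  R_A = Pb/L = 8·(18/5)/6 = 24/5 kN
  R_B = Pa/L = 8·(12/5)/6 = 16/5 kN
Load 2 — triangular load w₀=13 kN/m (0→w₀ over full span):
  R_A = w₀L/6 = 13·6/6 = 13 kN
  R_B = w₀L/3 = 13·6/3 = 26 kN
Superposition: R_A = 89/5 kN, R_B = 146/5 kN

R_A = 89/5 kN, R_B = 146/5 kN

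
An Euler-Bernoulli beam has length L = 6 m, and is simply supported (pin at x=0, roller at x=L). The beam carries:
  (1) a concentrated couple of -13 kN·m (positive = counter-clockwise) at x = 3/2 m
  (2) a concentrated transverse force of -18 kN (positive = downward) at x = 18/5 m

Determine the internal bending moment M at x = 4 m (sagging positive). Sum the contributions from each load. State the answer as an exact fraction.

M(4) = -259/15 kN·m

Load 1 — applied couple M₀=-13 kN·m at a=3/2 m (b=L-a=9/2):
  M_1 = M₀x/L - M₀  [x>a] = (-13)·4/6 - (-13) = 13/3 kN·m
Load 2 — point force P=-18 kN at a=18/5 m (b=L-a=12/5):
  M_2 = Pa(L-x)/L  [x>a] = (-18)·(18/5)·(6-4)/6 = -108/5 kN·m
Superposition: M = Σ M_i = -259/15 kN·m ≈ -17.266667 kN·m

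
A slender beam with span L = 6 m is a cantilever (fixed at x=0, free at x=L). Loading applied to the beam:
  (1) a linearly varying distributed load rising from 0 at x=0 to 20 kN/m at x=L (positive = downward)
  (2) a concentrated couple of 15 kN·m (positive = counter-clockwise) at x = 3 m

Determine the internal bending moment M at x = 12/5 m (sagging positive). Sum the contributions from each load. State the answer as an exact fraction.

Load 1 — triangular load w₀=20 kN/m (0→w₀ over full span):
  M_1 = w₀Lx/2 - w₀L²/3 - w₀x³/(6L) = 20·6·(12/5)/2 - 20·6²/3 - 20·(12/5)³/(6·6) = -2592/25 kN·m
Load 2 — applied couple M₀=15 kN·m at a=3 m (b=L-a=3):
  M_2 = M₀  [x≤a] = 15 = 15 kN·m
Superposition: M = Σ M_i = -2217/25 kN·m ≈ -88.680000 kN·m

M(12/5) = -2217/25 kN·m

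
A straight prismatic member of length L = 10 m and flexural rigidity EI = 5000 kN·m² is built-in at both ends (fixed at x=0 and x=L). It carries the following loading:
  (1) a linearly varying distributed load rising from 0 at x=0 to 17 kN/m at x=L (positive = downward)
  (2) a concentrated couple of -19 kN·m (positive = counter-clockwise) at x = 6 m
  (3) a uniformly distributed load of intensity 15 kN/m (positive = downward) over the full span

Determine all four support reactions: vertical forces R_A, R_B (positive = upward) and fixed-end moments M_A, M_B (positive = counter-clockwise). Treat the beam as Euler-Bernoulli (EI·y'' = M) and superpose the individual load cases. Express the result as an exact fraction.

Load 1 — triangular load w₀=17 kN/m (0→w₀ over full span):
  R_A = 3w₀L/20 = 3·17·10/20 = 51/2 kN
  M_A = w₀L²/30 = 17·10²/30 = 170/3 kN·m
  R_B = 7w₀L/20 = 7·17·10/20 = 119/2 kN
  M_B = -w₀L²/20 = -17·10²/20 = -85 kN·m
Load 2 — applied couple M₀=-19 kN·m at a=6 m (b=L-a=4):
  R_A = 6M₀ab/L³ = 6·(-19)·6·4/10³ = -342/125 kN
  M_A = M₀b(2a-b)/L² = (-19)·4·(2·6-4)/10² = -152/25 kN·m
  R_B = -6M₀ab/L³ = -6·(-19)·6·4/10³ = 342/125 kN
  M_B = M₀a(2b-a)/L² = (-19)·6·(2·4-6)/10² = -57/25 kN·m
Load 3 — uniform load w=15 kN/m over full span:
  R_A = wL/2 = 15·10/2 = 75 kN
  M_A = wL²/12 = 15·10²/12 = 125 kN·m
  R_B = wL/2 = 15·10/2 = 75 kN
  M_B = -wL²/12 = -15·10²/12 = -125 kN·m
Superposition: R_A = 24441/250 kN, M_A = 13169/75 kN·m, R_B = 34309/250 kN, M_B = -5307/25 kN·m

R_A = 24441/250 kN, M_A = 13169/75 kN·m, R_B = 34309/250 kN, M_B = -5307/25 kN·m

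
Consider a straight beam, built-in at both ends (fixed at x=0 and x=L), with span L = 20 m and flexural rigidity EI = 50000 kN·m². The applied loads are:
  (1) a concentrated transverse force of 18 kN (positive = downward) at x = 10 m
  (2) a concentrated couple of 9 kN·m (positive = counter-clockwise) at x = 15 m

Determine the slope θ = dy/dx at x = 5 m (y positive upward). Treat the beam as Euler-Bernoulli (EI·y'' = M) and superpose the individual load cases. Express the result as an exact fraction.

θ(5) = -1539/640000 rad

Load 1 — point force P=18 kN at a=10 m (b=L-a=10):
  θ_1 = -Pb²x(2aL-(3a+b)x)/(2L³EI)  [x≤a] = -18·10²·5·(2·10·20-(3·10+10)·5)/(2·20³·50000) = -9/4000 rad
Load 2 — applied couple M₀=9 kN·m at a=15 m (b=L-a=5):
  θ_2 = (R_Ax²/2 - M_Ax)/EI  [x≤a] with R_A=81/160, M_A=45/16 = ((81/160)·5²/2 - (45/16)·5)/50000 = -99/640000 rad
Superposition: θ = Σ θ_i = -1539/640000 rad ≈ -0.002405 rad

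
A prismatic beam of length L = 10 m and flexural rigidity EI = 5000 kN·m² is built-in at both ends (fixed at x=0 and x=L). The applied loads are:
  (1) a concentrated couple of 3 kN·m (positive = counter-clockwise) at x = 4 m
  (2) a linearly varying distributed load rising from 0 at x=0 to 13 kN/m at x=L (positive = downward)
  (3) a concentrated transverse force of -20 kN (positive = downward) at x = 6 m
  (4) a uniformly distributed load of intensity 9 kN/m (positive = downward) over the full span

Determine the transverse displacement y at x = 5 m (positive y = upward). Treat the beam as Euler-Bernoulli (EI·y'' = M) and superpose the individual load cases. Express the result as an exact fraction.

y(5) = -4917/80000 m

Load 1 — applied couple M₀=3 kN·m at a=4 m (b=L-a=6):
  y_1 = (R_Ax³/6 - M_Ax²/2 - M₀(x-a)²/2)/EI  [x>a] with R_A=54/125, M_A=9/25 = ((54/125)·5³/6 - (9/25)·5²/2 - 3·(5-4)²/2)/5000 = 3/5000 m
Load 2 — triangular load w₀=13 kN/m (0→w₀ over full span):
  y_2 = -w₀x²(L-x)²(x+2L)/(120LEI) = -13·5²·(10-5)²·(5+2·10)/(120·10·5000) = -13/384 m
Load 3 — point force P=-20 kN at a=6 m (b=L-a=4):
  y_3 = -Pb²x²(3aL-(3a+b)x)/(6L³EI)  [x≤a] = -(-20)·4²·5²·(3·6·10-(3·6+4)·5)/(6·10³·5000) = 7/375 m
Load 4 — uniform load w=9 kN/m over full span:
  y_4 = -wx²(L-x)²/(24EI) = -9·5²·(10-5)²/(24·5000) = -3/64 m
Superposition: y = Σ y_i = -4917/80000 m ≈ -0.061463 m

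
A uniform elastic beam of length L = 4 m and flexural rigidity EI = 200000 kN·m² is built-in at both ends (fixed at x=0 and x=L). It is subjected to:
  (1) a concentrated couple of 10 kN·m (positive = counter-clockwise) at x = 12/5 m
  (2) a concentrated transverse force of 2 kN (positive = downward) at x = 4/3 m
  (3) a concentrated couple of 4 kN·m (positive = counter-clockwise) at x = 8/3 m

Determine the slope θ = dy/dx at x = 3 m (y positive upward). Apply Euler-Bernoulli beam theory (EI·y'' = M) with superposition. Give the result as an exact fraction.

θ(3) = 1/125000 rad

Load 1 — applied couple M₀=10 kN·m at a=12/5 m (b=L-a=8/5):
  θ_1 = (R_Ax²/2 - M_Ax - M₀(x-a))/EI  [x>a] with R_A=18/5, M_A=16/5 = ((18/5)·3²/2 - (16/5)·3 - 10·(3-(12/5)))/200000 = 3/1000000 rad
Load 2 — point force P=2 kN at a=4/3 m (b=L-a=8/3):
  θ_2 = Pa²(L-x)(2bL-(3b+a)(L-x))/(2L³EI)  [x>a] = 2·(4/3)²·(4-3)·(2·(8/3)·4-(3·(8/3)+(4/3))·(4-3))/(2·4³·200000) = 1/600000 rad
Load 3 — applied couple M₀=4 kN·m at a=8/3 m (b=L-a=4/3):
  θ_3 = (R_Ax²/2 - M_Ax - M₀(x-a))/EI  [x>a] with R_A=4/3, M_A=4/3 = ((4/3)·3²/2 - (4/3)·3 - 4·(3-(8/3)))/200000 = 1/300000 rad
Superposition: θ = Σ θ_i = 1/125000 rad ≈ 0.000008 rad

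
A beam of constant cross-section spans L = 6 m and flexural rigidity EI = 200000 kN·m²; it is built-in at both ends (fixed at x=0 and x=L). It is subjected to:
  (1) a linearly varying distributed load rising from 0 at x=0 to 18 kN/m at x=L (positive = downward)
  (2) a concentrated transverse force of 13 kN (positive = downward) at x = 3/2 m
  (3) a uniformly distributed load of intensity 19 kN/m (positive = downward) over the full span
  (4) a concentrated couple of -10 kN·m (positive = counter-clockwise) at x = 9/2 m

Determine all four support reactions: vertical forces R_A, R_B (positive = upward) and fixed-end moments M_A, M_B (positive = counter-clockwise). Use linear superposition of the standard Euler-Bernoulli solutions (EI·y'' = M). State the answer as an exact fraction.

R_A = 13167/160 kN, M_A = 13831/160 kN·m, R_B = 15793/160 kN, M_B = -14589/160 kN·m

Load 1 — triangular load w₀=18 kN/m (0→w₀ over full span):
  R_A = 3w₀L/20 = 3·18·6/20 = 81/5 kN
  M_A = w₀L²/30 = 18·6²/30 = 108/5 kN·m
  R_B = 7w₀L/20 = 7·18·6/20 = 189/5 kN
  M_B = -w₀L²/20 = -18·6²/20 = -162/5 kN·m
Load 2 — point force P=13 kN at a=3/2 m (b=L-a=9/2):
  R_A = Pb²(3a+b)/L³ = 13·(9/2)²·(3·(3/2)+(9/2))/6³ = 351/32 kN
  M_A = Pab²/L² = 13·(3/2)·(9/2)²/6² = 351/32 kN·m
  R_B = Pa²(a+3b)/L³ = 13·(3/2)²·((3/2)+3·(9/2))/6³ = 65/32 kN
  M_B = -Pa²b/L² = -13·(3/2)²·(9/2)/6² = -117/32 kN·m
Load 3 — uniform load w=19 kN/m over full span:
  R_A = wL/2 = 19·6/2 = 57 kN
  M_A = wL²/12 = 19·6²/12 = 57 kN·m
  R_B = wL/2 = 19·6/2 = 57 kN
  M_B = -wL²/12 = -19·6²/12 = -57 kN·m
Load 4 — applied couple M₀=-10 kN·m at a=9/2 m (b=L-a=3/2):
  R_A = 6M₀ab/L³ = 6·(-10)·(9/2)·(3/2)/6³ = -15/8 kN
  M_A = M₀b(2a-b)/L² = (-10)·(3/2)·(2·(9/2)-(3/2))/6² = -25/8 kN·m
  R_B = -6M₀ab/L³ = -6·(-10)·(9/2)·(3/2)/6³ = 15/8 kN
  M_B = M₀a(2b-a)/L² = (-10)·(9/2)·(2·(3/2)-(9/2))/6² = 15/8 kN·m
Superposition: R_A = 13167/160 kN, M_A = 13831/160 kN·m, R_B = 15793/160 kN, M_B = -14589/160 kN·m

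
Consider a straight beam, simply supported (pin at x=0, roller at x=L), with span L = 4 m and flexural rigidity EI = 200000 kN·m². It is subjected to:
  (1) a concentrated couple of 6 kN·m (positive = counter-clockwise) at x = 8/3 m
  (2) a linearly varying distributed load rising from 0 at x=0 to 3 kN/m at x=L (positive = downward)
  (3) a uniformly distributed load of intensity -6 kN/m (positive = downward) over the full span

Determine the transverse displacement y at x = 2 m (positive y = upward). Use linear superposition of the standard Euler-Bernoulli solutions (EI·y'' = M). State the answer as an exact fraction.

Load 1 — applied couple M₀=6 kN·m at a=8/3 m (b=L-a=4/3):
  y_1 = (M₀x³/(6L)+C₁x)/EI  [x≤a] with C₁=M₀(3b²-L²)/(6L)=-8/3 = (6·2³/(6·4)+(-8/3)·2)/200000 = -1/60000 m
Load 2 — triangular load w₀=3 kN/m (0→w₀ over full span):
  y_2 = -w₀x(7L⁴-10L²x²+3x⁴)/(360LEI) = -3·2·(7·4⁴-10·4²·2²+3·2⁴)/(360·4·200000) = -1/40000 m
Load 3 — uniform load w=-6 kN/m over full span:
  y_3 = -wx(L³-2Lx²+x³)/(24EI) = -(-6)·2·(4³-2·4·2²+2³)/(24·200000) = 1/10000 m
Superposition: y = Σ y_i = 7/120000 m ≈ 0.000058 m

y(2) = 7/120000 m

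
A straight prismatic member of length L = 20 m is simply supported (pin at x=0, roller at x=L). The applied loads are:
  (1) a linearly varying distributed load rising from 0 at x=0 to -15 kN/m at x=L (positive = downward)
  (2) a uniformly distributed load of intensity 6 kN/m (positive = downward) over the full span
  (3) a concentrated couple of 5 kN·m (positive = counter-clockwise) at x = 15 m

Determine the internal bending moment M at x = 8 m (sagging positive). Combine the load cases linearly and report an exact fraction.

M(8) = -46 kN·m

Load 1 — triangular load w₀=-15 kN/m (0→w₀ over full span):
  M_1 = w₀Lx/6 - w₀x³/(6L) = (-15)·20·8/6 - (-15)·8³/(6·20) = -336 kN·m
Load 2 — uniform load w=6 kN/m over full span:
  M_2 = wx(L-x)/2 = 6·8·(20-8)/2 = 288 kN·m
Load 3 — applied couple M₀=5 kN·m at a=15 m (b=L-a=5):
  M_3 = M₀x/L  [x≤a] = 5·8/20 = 2 kN·m
Superposition: M = Σ M_i = -46 kN·m ≈ -46.000000 kN·m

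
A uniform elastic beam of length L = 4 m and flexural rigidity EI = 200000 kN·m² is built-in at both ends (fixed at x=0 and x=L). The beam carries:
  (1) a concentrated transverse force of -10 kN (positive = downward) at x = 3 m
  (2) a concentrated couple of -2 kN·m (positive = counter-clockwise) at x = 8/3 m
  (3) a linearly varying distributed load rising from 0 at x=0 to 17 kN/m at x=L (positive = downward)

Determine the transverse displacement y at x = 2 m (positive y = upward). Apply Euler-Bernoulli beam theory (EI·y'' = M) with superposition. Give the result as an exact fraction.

y(2) = -1/56250 m

Load 1 — point force P=-10 kN at a=3 m (b=L-a=1):
  y_1 = -Pb²x²(3aL-(3a+b)x)/(6L³EI)  [x≤a] = -(-10)·1²·2²·(3·3·4-(3·3+1)·2)/(6·4³·200000) = 1/120000 m
Load 2 — applied couple M₀=-2 kN·m at a=8/3 m (b=L-a=4/3):
  y_2 = (R_Ax³/6 - M_Ax²/2)/EI  [x≤a] with R_A=-2/3, M_A=-2/3 = ((-2/3)·2³/6 - (-2/3)·2²/2)/200000 = 1/450000 m
Load 3 — triangular load w₀=17 kN/m (0→w₀ over full span):
  y_3 = -w₀x²(L-x)²(x+2L)/(120LEI) = -17·2²·(4-2)²·(2+2·4)/(120·4·200000) = -17/600000 m
Superposition: y = Σ y_i = -1/56250 m ≈ -0.000018 m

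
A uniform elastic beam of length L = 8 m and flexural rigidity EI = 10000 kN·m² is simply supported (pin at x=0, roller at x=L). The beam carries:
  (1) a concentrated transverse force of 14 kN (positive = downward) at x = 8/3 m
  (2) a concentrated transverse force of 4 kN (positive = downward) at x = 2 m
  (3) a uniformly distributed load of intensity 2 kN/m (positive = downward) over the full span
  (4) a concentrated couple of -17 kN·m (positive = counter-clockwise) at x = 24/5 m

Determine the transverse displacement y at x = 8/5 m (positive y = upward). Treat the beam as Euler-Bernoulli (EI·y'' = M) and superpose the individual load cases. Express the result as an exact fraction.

Load 1 — point force P=14 kN at a=8/3 m (b=L-a=16/3):
  y_1 = -Pbx(L²-b²-x²)/(6LEI)  [x≤a] = -14·(16/3)·(8/5)·(8²-(16/3)²-(8/5)²)/(6·8·10000) = -51968/6328125 m
Load 2 — point force P=4 kN at a=2 m (b=L-a=6):
  y_2 = -Pbx(L²-b²-x²)/(6LEI)  [x≤a] = -4·6·(8/5)·(8²-6²-(8/5)²)/(6·8·10000) = -159/78125 m
Load 3 — uniform load w=2 kN/m over full span:
  y_3 = -wx(L³-2Lx²+x³)/(24EI) = -2·(8/5)·(8³-2·8·(8/5)²+(8/5)³)/(24·10000) = -7424/1171875 m
Load 4 — applied couple M₀=-17 kN·m at a=24/5 m (b=L-a=16/5):
  y_4 = (M₀x³/(6L)+C₁x)/EI  [x≤a] with C₁=M₀(3b²-L²)/(6L)=884/75 = ((-17)·(8/5)³/(6·8)+(884/75)·(8/5))/10000 = 136/78125 m
Superposition: y = Σ y_i = -469603/31640625 m ≈ -0.014842 m

y(8/5) = -469603/31640625 m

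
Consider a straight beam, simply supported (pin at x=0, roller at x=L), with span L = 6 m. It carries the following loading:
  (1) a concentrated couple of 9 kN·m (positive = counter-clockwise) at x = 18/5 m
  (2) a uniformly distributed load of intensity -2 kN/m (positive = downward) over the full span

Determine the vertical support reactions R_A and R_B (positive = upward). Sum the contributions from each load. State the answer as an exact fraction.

Load 1 — applied couple M₀=9 kN·m at a=18/5 m (b=L-a=12/5):
  R_A = M₀/L = 9/6 = 3/2 kN
  R_B = -M₀/L = -9/6 = -3/2 kN
Load 2 — uniform load w=-2 kN/m over full span:
  R_A = wL/2 = (-2)·6/2 = -6 kN
  R_B = wL/2 = (-2)·6/2 = -6 kN
Superposition: R_A = -9/2 kN, R_B = -15/2 kN

R_A = -9/2 kN, R_B = -15/2 kN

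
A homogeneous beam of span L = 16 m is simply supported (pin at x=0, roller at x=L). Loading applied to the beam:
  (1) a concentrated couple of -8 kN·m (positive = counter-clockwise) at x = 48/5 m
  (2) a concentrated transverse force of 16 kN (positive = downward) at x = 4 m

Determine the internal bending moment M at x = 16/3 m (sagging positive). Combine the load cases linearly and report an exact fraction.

M(16/3) = 40 kN·m

Load 1 — applied couple M₀=-8 kN·m at a=48/5 m (b=L-a=32/5):
  M_1 = M₀x/L  [x≤a] = (-8)·(16/3)/16 = -8/3 kN·m
Load 2 — point force P=16 kN at a=4 m (b=L-a=12):
  M_2 = Pa(L-x)/L  [x>a] = 16·4·(16-(16/3))/16 = 128/3 kN·m
Superposition: M = Σ M_i = 40 kN·m ≈ 40.000000 kN·m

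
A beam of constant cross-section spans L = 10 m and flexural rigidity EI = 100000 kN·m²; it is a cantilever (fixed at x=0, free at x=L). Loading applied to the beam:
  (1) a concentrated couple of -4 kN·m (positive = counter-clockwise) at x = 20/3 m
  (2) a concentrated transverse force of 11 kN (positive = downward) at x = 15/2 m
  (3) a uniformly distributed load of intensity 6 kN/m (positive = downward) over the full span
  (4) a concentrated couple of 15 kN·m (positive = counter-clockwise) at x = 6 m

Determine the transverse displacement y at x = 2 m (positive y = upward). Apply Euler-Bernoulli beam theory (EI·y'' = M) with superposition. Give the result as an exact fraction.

y(2) = -1957/300000 m

Load 1 — applied couple M₀=-4 kN·m at a=20/3 m (b=L-a=10/3):
  y_1 = M₀x²/(2EI)  [x≤a] = (-4)·2²/(2·100000) = -1/12500 m
Load 2 — point force P=11 kN at a=15/2 m (b=L-a=5/2):
  y_2 = -Px²(3a-x)/(6EI)  [x≤a] = -11·2²·(3·(15/2)-2)/(6·100000) = -451/300000 m
Load 3 — uniform load w=6 kN/m over full span:
  y_3 = -wx²(x²-4Lx+6L²)/(24EI) = -6·2²·(2²-4·10·2+6·10²)/(24·100000) = -131/25000 m
Load 4 — applied couple M₀=15 kN·m at a=6 m (b=L-a=4):
  y_4 = M₀x²/(2EI)  [x≤a] = 15·2²/(2·100000) = 3/10000 m
Superposition: y = Σ y_i = -1957/300000 m ≈ -0.006523 m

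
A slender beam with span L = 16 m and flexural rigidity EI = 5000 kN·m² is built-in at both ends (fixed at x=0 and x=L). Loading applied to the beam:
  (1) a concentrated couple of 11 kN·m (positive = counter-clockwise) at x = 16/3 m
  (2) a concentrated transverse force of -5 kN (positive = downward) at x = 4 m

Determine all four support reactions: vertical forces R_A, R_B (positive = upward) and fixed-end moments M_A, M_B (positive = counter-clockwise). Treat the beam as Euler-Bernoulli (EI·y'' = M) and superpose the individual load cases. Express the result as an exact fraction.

R_A = -317/96 kN, M_A = -45/4 kN·m, R_B = -163/96 kN, M_B = 89/12 kN·m

Load 1 — applied couple M₀=11 kN·m at a=16/3 m (b=L-a=32/3):
  R_A = 6M₀ab/L³ = 6·11·(16/3)·(32/3)/16³ = 11/12 kN
  M_A = M₀b(2a-b)/L² = 11·(32/3)·(2·(16/3)-(32/3))/16² = 0 kN·m
  R_B = -6M₀ab/L³ = -6·11·(16/3)·(32/3)/16³ = -11/12 kN
  M_B = M₀a(2b-a)/L² = 11·(16/3)·(2·(32/3)-(16/3))/16² = 11/3 kN·m
Load 2 — point force P=-5 kN at a=4 m (b=L-a=12):
  R_A = Pb²(3a+b)/L³ = (-5)·12²·(3·4+12)/16³ = -135/32 kN
  M_A = Pab²/L² = (-5)·4·12²/16² = -45/4 kN·m
  R_B = Pa²(a+3b)/L³ = (-5)·4²·(4+3·12)/16³ = -25/32 kN
  M_B = -Pa²b/L² = -(-5)·4²·12/16² = 15/4 kN·m
Superposition: R_A = -317/96 kN, M_A = -45/4 kN·m, R_B = -163/96 kN, M_B = 89/12 kN·m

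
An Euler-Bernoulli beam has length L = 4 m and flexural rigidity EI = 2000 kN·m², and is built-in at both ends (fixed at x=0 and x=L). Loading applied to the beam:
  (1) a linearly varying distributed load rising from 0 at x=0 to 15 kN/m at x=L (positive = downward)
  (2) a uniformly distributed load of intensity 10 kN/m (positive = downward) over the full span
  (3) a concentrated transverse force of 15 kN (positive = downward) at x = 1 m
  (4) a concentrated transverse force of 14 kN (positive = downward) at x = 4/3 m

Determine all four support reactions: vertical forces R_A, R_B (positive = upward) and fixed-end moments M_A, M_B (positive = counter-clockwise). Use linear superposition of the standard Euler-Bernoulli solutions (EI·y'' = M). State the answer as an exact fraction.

R_A = 44951/864 kN, M_A = 16445/432 kN·m, R_B = 40585/864 kN, M_B = -13951/432 kN·m

Load 1 — triangular load w₀=15 kN/m (0→w₀ over full span):
  R_A = 3w₀L/20 = 3·15·4/20 = 9 kN
  M_A = w₀L²/30 = 15·4²/30 = 8 kN·m
  R_B = 7w₀L/20 = 7·15·4/20 = 21 kN
  M_B = -w₀L²/20 = -15·4²/20 = -12 kN·m
Load 2 — uniform load w=10 kN/m over full span:
  R_A = wL/2 = 10·4/2 = 20 kN
  M_A = wL²/12 = 10·4²/12 = 40/3 kN·m
  R_B = wL/2 = 10·4/2 = 20 kN
  M_B = -wL²/12 = -10·4²/12 = -40/3 kN·m
Load 3 — point force P=15 kN at a=1 m (b=L-a=3):
  R_A = Pb²(3a+b)/L³ = 15·3²·(3·1+3)/4³ = 405/32 kN
  M_A = Pab²/L² = 15·1·3²/4² = 135/16 kN·m
  R_B = Pa²(a+3b)/L³ = 15·1²·(1+3·3)/4³ = 75/32 kN
  M_B = -Pa²b/L² = -15·1²·3/4² = -45/16 kN·m
Load 4 — point force P=14 kN at a=4/3 m (b=L-a=8/3):
  R_A = Pb²(3a+b)/L³ = 14·(8/3)²·(3·(4/3)+(8/3))/4³ = 280/27 kN
  M_A = Pab²/L² = 14·(4/3)·(8/3)²/4² = 224/27 kN·m
  R_B = Pa²(a+3b)/L³ = 14·(4/3)²·((4/3)+3·(8/3))/4³ = 98/27 kN
  M_B = -Pa²b/L² = -14·(4/3)²·(8/3)/4² = -112/27 kN·m
Superposition: R_A = 44951/864 kN, M_A = 16445/432 kN·m, R_B = 40585/864 kN, M_B = -13951/432 kN·m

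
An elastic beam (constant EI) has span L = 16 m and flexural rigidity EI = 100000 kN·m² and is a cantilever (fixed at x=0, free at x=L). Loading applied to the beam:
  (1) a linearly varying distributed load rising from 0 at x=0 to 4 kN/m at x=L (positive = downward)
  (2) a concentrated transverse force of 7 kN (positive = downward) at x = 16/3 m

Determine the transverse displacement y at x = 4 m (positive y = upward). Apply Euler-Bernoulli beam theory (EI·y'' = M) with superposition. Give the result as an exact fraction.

Load 1 — triangular load w₀=4 kN/m (0→w₀ over full span):
  y_1 = (w₀Lx³/12-w₀L²x²/6-w₀x⁵/(120L))/EI = (4·16·4³/12-4·16²·4²/6-4·4⁵/(120·16))/100000 = -1121/46875 m
Load 2 — point force P=7 kN at a=16/3 m (b=L-a=32/3):
  y_2 = -Px²(3a-x)/(6EI)  [x≤a] = -7·4²·(3·(16/3)-4)/(6·100000) = -7/3125 m
Superposition: y = Σ y_i = -1226/46875 m ≈ -0.026155 m

y(4) = -1226/46875 m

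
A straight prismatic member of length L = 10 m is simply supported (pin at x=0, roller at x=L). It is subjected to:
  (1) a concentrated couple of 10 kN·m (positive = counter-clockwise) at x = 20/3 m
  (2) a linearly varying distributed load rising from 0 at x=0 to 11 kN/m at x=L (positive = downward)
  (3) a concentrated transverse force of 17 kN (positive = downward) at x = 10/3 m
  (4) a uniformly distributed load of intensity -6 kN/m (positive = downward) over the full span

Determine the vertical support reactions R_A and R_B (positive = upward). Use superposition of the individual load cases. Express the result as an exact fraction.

R_A = 2/3 kN, R_B = 34/3 kN

Load 1 — applied couple M₀=10 kN·m at a=20/3 m (b=L-a=10/3):
  R_A = M₀/L = 10/10 = 1 kN
  R_B = -M₀/L = -10/10 = -1 kN
Load 2 — triangular load w₀=11 kN/m (0→w₀ over full span):
  R_A = w₀L/6 = 11·10/6 = 55/3 kN
  R_B = w₀L/3 = 11·10/3 = 110/3 kN
Load 3 — point force P=17 kN at a=10/3 m (b=L-a=20/3):
  R_A = Pb/L = 17·(20/3)/10 = 34/3 kN
  R_B = Pa/L = 17·(10/3)/10 = 17/3 kN
Load 4 — uniform load w=-6 kN/m over full span:
  R_A = wL/2 = (-6)·10/2 = -30 kN
  R_B = wL/2 = (-6)·10/2 = -30 kN
Superposition: R_A = 2/3 kN, R_B = 34/3 kN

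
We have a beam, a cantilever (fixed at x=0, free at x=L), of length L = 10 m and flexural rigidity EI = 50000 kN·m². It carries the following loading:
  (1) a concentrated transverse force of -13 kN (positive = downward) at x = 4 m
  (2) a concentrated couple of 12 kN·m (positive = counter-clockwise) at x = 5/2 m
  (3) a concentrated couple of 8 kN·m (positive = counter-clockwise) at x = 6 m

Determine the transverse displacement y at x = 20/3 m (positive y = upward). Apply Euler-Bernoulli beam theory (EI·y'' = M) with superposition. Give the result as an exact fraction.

y(20/3) = 5359/300000 m

Load 1 — point force P=-13 kN at a=4 m (b=L-a=6):
  y_1 = -Pa²(3x-a)/(6EI)  [x>a] = -(-13)·4²·(3·(20/3)-4)/(6·50000) = 104/9375 m
Load 2 — applied couple M₀=12 kN·m at a=5/2 m (b=L-a=15/2):
  y_2 = M₀a(2x-a)/(2EI)  [x>a] = 12·(5/2)·(2·(20/3)-(5/2))/(2·50000) = 13/4000 m
Load 3 — applied couple M₀=8 kN·m at a=6 m (b=L-a=4):
  y_3 = M₀a(2x-a)/(2EI)  [x>a] = 8·6·(2·(20/3)-6)/(2·50000) = 11/3125 m
Superposition: y = Σ y_i = 5359/300000 m ≈ 0.017863 m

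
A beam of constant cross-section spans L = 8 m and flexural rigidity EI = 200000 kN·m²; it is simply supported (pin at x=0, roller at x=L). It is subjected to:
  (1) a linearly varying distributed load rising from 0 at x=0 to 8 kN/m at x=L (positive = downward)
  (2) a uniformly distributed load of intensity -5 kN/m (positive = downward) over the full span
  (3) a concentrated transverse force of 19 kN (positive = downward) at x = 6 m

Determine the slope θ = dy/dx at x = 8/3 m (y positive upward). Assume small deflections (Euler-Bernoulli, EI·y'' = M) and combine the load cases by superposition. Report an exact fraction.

Load 1 — triangular load w₀=8 kN/m (0→w₀ over full span):
  θ_1 = -w₀(7L⁴-30L²x²+15x⁴)/(360LEI) = -8·(7·8⁴-30·8²·(8/3)²+15·(8/3)⁴)/(360·8·200000) = -832/3796875 rad
Load 2 — uniform load w=-5 kN/m over full span:
  θ_2 = -w(L³-6Lx²+4x³)/(24EI) = -(-5)·(8³-6·8·(8/3)²+4·(8/3)³)/(24·200000) = 13/50625 rad
Load 3 — point force P=19 kN at a=6 m (b=L-a=2):
  θ_3 = -Pb(L²-b²-3x²)/(6LEI)  [x≤a] = -19·2·(8²-2²-3·(8/3)²)/(6·8·200000) = -551/3600000 rad
Superposition: θ = Σ θ_i = -56081/486000000 rad ≈ -0.000115 rad

θ(8/3) = -56081/486000000 rad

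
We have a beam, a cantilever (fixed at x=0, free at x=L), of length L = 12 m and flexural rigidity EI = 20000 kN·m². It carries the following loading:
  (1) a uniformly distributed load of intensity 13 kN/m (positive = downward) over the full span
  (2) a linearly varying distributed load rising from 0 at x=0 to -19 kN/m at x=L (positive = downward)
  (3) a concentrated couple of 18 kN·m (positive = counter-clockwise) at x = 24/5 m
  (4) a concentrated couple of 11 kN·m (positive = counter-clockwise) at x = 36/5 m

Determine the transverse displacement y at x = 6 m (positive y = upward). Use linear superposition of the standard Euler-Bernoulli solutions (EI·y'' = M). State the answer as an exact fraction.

Load 1 — uniform load w=13 kN/m over full span:
  y_1 = -wx²(x²-4Lx+6L²)/(24EI) = -13·6²·(6²-4·12·6+6·12²)/(24·20000) = -5967/10000 m
Load 2 — triangular load w₀=-19 kN/m (0→w₀ over full span):
  y_2 = (w₀Lx³/12-w₀L²x²/6-w₀x⁵/(120L))/EI = ((-19)·12·6³/12-(-19)·12²·6²/6-(-19)·6⁵/(120·12))/20000 = 62073/100000 m
Load 3 — applied couple M₀=18 kN·m at a=24/5 m (b=L-a=36/5):
  y_3 = M₀a(2x-a)/(2EI)  [x>a] = 18·(24/5)·(2·6-(24/5))/(2·20000) = 243/15625 m
Load 4 — applied couple M₀=11 kN·m at a=36/5 m (b=L-a=24/5):
  y_4 = M₀x²/(2EI)  [x≤a] = 11·6²/(2·20000) = 99/10000 m
Superposition: y = Σ y_i = 24741/500000 m ≈ 0.049482 m

y(6) = 24741/500000 m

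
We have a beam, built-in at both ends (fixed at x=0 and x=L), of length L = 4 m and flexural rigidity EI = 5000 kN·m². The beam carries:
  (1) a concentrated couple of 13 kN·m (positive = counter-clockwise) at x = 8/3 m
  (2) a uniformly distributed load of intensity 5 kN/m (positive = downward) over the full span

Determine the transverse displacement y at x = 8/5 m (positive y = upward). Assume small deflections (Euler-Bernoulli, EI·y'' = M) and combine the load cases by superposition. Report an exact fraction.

Load 1 — applied couple M₀=13 kN·m at a=8/3 m (b=L-a=4/3):
  y_1 = (R_Ax³/6 - M_Ax²/2)/EI  [x≤a] with R_A=13/3, M_A=13/3 = ((13/3)·(8/5)³/6 - (13/3)·(8/5)²/2)/5000 = -364/703125 m
Load 2 — uniform load w=5 kN/m over full span:
  y_2 = -wx²(L-x)²/(24EI) = -5·(8/5)²·(4-(8/5))²/(24·5000) = -48/78125 m
Superposition: y = Σ y_i = -796/703125 m ≈ -0.001132 m

y(8/5) = -796/703125 m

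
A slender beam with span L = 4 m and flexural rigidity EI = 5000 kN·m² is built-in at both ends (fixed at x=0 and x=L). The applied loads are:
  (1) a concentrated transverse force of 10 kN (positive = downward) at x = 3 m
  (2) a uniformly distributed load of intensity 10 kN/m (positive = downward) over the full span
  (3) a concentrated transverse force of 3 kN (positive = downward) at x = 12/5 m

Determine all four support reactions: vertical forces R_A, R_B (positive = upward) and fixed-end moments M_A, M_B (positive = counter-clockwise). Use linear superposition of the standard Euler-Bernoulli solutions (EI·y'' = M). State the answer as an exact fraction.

Load 1 — point force P=10 kN at a=3 m (b=L-a=1):
  R_A = Pb²(3a+b)/L³ = 10·1²·(3·3+1)/4³ = 25/16 kN
  M_A = Pab²/L² = 10·3·1²/4² = 15/8 kN·m
  R_B = Pa²(a+3b)/L³ = 10·3²·(3+3·1)/4³ = 135/16 kN
  M_B = -Pa²b/L² = -10·3²·1/4² = -45/8 kN·m
Load 2 — uniform load w=10 kN/m over full span:
  R_A = wL/2 = 10·4/2 = 20 kN
  M_A = wL²/12 = 10·4²/12 = 40/3 kN·m
  R_B = wL/2 = 10·4/2 = 20 kN
  M_B = -wL²/12 = -10·4²/12 = -40/3 kN·m
Load 3 — point force P=3 kN at a=12/5 m (b=L-a=8/5):
  R_A = Pb²(3a+b)/L³ = 3·(8/5)²·(3·(12/5)+(8/5))/4³ = 132/125 kN
  M_A = Pab²/L² = 3·(12/5)·(8/5)²/4² = 144/125 kN·m
  R_B = Pa²(a+3b)/L³ = 3·(12/5)²·((12/5)+3·(8/5))/4³ = 243/125 kN
  M_B = -Pa²b/L² = -3·(12/5)²·(8/5)/4² = -216/125 kN·m
Superposition: R_A = 45237/2000 kN, M_A = 49081/3000 kN·m, R_B = 60763/2000 kN, M_B = -62059/3000 kN·m

R_A = 45237/2000 kN, M_A = 49081/3000 kN·m, R_B = 60763/2000 kN, M_B = -62059/3000 kN·m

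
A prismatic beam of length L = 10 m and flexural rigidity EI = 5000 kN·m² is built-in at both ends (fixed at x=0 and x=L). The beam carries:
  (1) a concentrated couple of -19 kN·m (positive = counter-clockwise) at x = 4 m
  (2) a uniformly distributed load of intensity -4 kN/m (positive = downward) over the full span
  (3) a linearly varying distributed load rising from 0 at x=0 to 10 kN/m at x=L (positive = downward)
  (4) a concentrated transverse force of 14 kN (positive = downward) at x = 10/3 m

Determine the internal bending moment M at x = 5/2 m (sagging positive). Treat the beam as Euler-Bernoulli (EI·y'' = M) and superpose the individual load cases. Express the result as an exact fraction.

Load 1 — applied couple M₀=-19 kN·m at a=4 m (b=L-a=6):
  M_1 = R_Ax - M_A  [x≤a] with R_A=-342/125, M_A=-57/25 = (-342/125)·(5/2) - (-57/25) = -114/25 kN·m
Load 2 — uniform load w=-4 kN/m over full span:
  M_2 = wLx/2 - wL²/12 - wx²/2 = (-4)·10·(5/2)/2 - (-4)·10²/12 - (-4)·(5/2)²/2 = -25/6 kN·m
Load 3 — triangular load w₀=10 kN/m (0→w₀ over full span):
  M_3 = 3w₀Lx/20 - w₀L²/30 - w₀x³/(6L) = 3·10·10·(5/2)/20 - 10·10²/30 - 10·(5/2)³/(6·10) = 25/16 kN·m
Load 4 — point force P=14 kN at a=10/3 m (b=L-a=20/3):
  M_4 = Pb²(3a+b)x/L³ - Pab²/L²  [x≤a] = 14·(20/3)²·(3·(10/3)+(20/3))·(5/2)/10³ - 14·(10/3)·(20/3)²/10² = 140/27 kN·m
Superposition: M = Σ M_i = -21373/10800 kN·m ≈ -1.978981 kN·m

M(5/2) = -21373/10800 kN·m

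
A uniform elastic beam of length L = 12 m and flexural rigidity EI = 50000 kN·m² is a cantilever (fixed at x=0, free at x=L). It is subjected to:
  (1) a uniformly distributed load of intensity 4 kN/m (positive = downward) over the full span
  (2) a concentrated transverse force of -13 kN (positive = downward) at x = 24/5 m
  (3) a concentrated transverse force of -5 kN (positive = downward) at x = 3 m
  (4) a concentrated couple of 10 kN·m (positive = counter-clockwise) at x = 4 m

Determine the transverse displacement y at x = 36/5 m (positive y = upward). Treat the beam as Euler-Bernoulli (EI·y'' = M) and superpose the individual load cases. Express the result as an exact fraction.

y(36/5) = -4675897/62500000 m

Load 1 — uniform load w=4 kN/m over full span:
  y_1 = -wx²(x²-4Lx+6L²)/(24EI) = -4·(36/5)²·((36/5)²-4·12·(36/5)+6·12²)/(24·50000) = -192456/1953125 m
Load 2 — point force P=-13 kN at a=24/5 m (b=L-a=36/5):
  y_2 = -Pa²(3x-a)/(6EI)  [x>a] = -(-13)·(24/5)²·(3·(36/5)-(24/5))/(6·50000) = 6552/390625 m
Load 3 — point force P=-5 kN at a=3 m (b=L-a=9):
  y_3 = -Pa²(3x-a)/(6EI)  [x>a] = -(-5)·3²·(3·(36/5)-3)/(6·50000) = 279/100000 m
Load 4 — applied couple M₀=10 kN·m at a=4 m (b=L-a=8):
  y_4 = M₀a(2x-a)/(2EI)  [x>a] = 10·4·(2·(36/5)-4)/(2·50000) = 13/3125 m
Superposition: y = Σ y_i = -4675897/62500000 m ≈ -0.074814 m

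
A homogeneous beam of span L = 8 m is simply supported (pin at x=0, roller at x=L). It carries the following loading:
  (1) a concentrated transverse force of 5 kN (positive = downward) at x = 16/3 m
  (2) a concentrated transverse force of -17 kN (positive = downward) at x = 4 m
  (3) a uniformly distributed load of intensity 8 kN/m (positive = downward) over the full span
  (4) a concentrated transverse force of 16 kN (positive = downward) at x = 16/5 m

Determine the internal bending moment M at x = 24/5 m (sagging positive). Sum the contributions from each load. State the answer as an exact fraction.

Load 1 — point force P=5 kN at a=16/3 m (b=L-a=8/3):
  M_1 = Pbx/L  [x≤a] = 5·(8/3)·(24/5)/8 = 8 kN·m
Load 2 — point force P=-17 kN at a=4 m (b=L-a=4):
  M_2 = Pa(L-x)/L  [x>a] = (-17)·4·(8-(24/5))/8 = -136/5 kN·m
Load 3 — uniform load w=8 kN/m over full span:
  M_3 = wx(L-x)/2 = 8·(24/5)·(8-(24/5))/2 = 1536/25 kN·m
Load 4 — point force P=16 kN at a=16/5 m (b=L-a=24/5):
  M_4 = Pa(L-x)/L  [x>a] = 16·(16/5)·(8-(24/5))/8 = 512/25 kN·m
Superposition: M = Σ M_i = 1568/25 kN·m ≈ 62.720000 kN·m

M(24/5) = 1568/25 kN·m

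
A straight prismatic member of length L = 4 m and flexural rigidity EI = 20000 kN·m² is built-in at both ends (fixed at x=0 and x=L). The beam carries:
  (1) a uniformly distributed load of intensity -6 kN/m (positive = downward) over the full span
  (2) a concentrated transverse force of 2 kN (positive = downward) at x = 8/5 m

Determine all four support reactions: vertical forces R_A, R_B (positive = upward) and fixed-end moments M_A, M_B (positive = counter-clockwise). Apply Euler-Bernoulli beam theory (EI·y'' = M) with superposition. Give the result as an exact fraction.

Load 1 — uniform load w=-6 kN/m over full span:
  R_A = wL/2 = (-6)·4/2 = -12 kN
  M_A = wL²/12 = (-6)·4²/12 = -8 kN·m
  R_B = wL/2 = (-6)·4/2 = -12 kN
  M_B = -wL²/12 = -(-6)·4²/12 = 8 kN·m
Load 2 — point force P=2 kN at a=8/5 m (b=L-a=12/5):
  R_A = Pb²(3a+b)/L³ = 2·(12/5)²·(3·(8/5)+(12/5))/4³ = 162/125 kN
  M_A = Pab²/L² = 2·(8/5)·(12/5)²/4² = 144/125 kN·m
  R_B = Pa²(a+3b)/L³ = 2·(8/5)²·((8/5)+3·(12/5))/4³ = 88/125 kN
  M_B = -Pa²b/L² = -2·(8/5)²·(12/5)/4² = -96/125 kN·m
Superposition: R_A = -1338/125 kN, M_A = -856/125 kN·m, R_B = -1412/125 kN, M_B = 904/125 kN·m

R_A = -1338/125 kN, M_A = -856/125 kN·m, R_B = -1412/125 kN, M_B = 904/125 kN·m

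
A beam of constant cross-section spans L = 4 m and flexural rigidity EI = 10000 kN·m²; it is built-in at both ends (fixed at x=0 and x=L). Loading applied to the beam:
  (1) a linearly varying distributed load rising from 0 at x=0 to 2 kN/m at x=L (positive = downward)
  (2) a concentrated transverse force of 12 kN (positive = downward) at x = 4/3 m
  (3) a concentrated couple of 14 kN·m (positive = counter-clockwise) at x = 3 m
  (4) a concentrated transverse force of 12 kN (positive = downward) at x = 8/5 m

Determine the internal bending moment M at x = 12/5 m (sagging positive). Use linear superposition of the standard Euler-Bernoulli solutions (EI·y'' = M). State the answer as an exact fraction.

M(12/5) = 418903/45000 kN·m

Load 1 — triangular load w₀=2 kN/m (0→w₀ over full span):
  M_1 = 3w₀Lx/20 - w₀L²/30 - w₀x³/(6L) = 3·2·4·(12/5)/20 - 2·4²/30 - 2·(12/5)³/(6·4) = 248/375 kN·m
Load 2 — point force P=12 kN at a=4/3 m (b=L-a=8/3):
  M_2 = Pa²(a+3b)(L-x)/L³ - Pa²b/L²  [x>a] = 12·(4/3)²·((4/3)+3·(8/3))·(4-(12/5))/4³ - 12·(4/3)²·(8/3)/4² = 64/45 kN·m
Load 3 — applied couple M₀=14 kN·m at a=3 m (b=L-a=1):
  M_3 = R_Ax - M_A  [x≤a] with R_A=63/16, M_A=35/8 = (63/16)·(12/5) - (35/8) = 203/40 kN·m
Load 4 — point force P=12 kN at a=8/5 m (b=L-a=12/5):
  M_4 = Pa²(a+3b)(L-x)/L³ - Pa²b/L²  [x>a] = 12·(8/5)²·((8/5)+3·(12/5))·(4-(12/5))/4³ - 12·(8/5)²·(12/5)/4² = 1344/625 kN·m
Superposition: M = Σ M_i = 418903/45000 kN·m ≈ 9.308956 kN·m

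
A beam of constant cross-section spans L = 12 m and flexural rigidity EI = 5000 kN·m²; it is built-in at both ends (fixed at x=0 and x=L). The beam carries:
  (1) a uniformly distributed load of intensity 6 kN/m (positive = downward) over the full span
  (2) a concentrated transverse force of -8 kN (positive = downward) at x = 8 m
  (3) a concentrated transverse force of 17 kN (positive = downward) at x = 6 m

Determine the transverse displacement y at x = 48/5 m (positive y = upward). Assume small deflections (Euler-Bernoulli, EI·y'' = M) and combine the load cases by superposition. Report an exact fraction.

Load 1 — uniform load w=6 kN/m over full span:
  y_1 = -wx²(L-x)²/(24EI) = -6·(48/5)²·(12-(48/5))²/(24·5000) = -10368/390625 m
Load 2 — point force P=-8 kN at a=8 m (b=L-a=4):
  y_2 = -Pa²(L-x)²(3bL-(3b+a)(L-x))/(6L³EI)  [x>a] = -(-8)·8²·(12-(48/5))²·(3·4·12-(3·4+8)·(12-(48/5)))/(6·12³·5000) = 256/46875 m
Load 3 — point force P=17 kN at a=6 m (b=L-a=6):
  y_3 = -Pa²(L-x)²(3bL-(3b+a)(L-x))/(6L³EI)  [x>a] = -17·6²·(12-(48/5))²·(3·6·12-(3·6+6)·(12-(48/5)))/(6·12³·5000) = -1683/156250 m
Superposition: y = Σ y_i = -74653/2343750 m ≈ -0.031852 m

y(48/5) = -74653/2343750 m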